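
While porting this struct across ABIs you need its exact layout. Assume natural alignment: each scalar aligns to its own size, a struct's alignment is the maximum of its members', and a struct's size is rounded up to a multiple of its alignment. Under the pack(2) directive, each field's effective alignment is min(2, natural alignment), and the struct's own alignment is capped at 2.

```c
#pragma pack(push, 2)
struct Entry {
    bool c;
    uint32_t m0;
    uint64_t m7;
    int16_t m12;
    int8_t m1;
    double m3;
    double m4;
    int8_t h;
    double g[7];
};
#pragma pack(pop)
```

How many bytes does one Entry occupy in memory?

92 bytes

0..1  c  (1B, 1-aligned)
1..2  -- padding (1B)
2..6  m0  (4B, 2-aligned)
6..14  m7  (8B, 2-aligned)
14..16  m12  (2B, 2-aligned)
16..17  m1  (1B, 1-aligned)
17..18  -- padding (1B)
18..26  m3  (8B, 2-aligned)
26..34  m4  (8B, 2-aligned)
34..35  h  (1B, 1-aligned)
35..36  -- padding (1B)
36..92  g  (56B, 2-aligned)
sizeof = 92, alignof = 2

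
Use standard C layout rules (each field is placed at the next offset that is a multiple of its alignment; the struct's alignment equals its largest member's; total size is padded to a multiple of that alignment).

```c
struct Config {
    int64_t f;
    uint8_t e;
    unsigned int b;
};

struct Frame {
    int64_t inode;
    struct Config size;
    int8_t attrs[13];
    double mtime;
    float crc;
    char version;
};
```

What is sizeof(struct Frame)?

56

Config: 0..8  f  (8B, 8-aligned); 8..9  e  (1B, 1-aligned); 9..12  -- padding (3B); 12..16  b  (4B, 4-aligned); sizeof = 16, alignof = 8
0..8  inode  (8B, 8-aligned)
8..24  size  (16B, 8-aligned)
24..37  attrs  (13B, 1-aligned)
37..40  -- padding (3B)
40..48  mtime  (8B, 8-aligned)
48..52  crc  (4B, 4-aligned)
52..53  version  (1B, 1-aligned)
53..56  -- tail padding (3B)
sizeof = 56, alignof = 8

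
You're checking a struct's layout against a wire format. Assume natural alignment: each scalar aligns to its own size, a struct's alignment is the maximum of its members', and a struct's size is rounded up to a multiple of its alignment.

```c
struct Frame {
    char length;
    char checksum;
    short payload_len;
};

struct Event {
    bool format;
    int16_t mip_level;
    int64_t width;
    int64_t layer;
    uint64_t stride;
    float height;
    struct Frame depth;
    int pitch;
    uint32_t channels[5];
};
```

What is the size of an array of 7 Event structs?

448

Frame: @0: length [1B, align 1] → 1; @1: checksum [1B, align 1] → 2; @2: payload_len [2B, align 2] → 4; size 4, align 2
@0: format [1B, align 1] → 1
+1 pad (align 2)
@2: mip_level [2B, align 2] → 4
+4 pad (align 8)
@8: width [8B, align 8] → 16
@16: layer [8B, align 8] → 24
@24: stride [8B, align 8] → 32
@32: height [4B, align 4] → 36
@36: depth [4B, align 2] → 40
@40: pitch [4B, align 4] → 44
@44: channels [20B, align 4] → 64
size 64, align 8
array of 7: 7 × 64 = 448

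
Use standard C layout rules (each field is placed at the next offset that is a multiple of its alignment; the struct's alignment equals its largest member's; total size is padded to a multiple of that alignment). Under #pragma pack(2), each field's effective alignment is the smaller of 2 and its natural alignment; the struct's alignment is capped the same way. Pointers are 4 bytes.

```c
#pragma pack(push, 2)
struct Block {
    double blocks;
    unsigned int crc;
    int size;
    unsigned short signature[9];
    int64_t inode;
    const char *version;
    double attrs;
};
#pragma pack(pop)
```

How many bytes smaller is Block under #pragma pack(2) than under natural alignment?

10

natural layout:
  0..8  blocks  (8B, 8-aligned)
  8..12  crc  (4B, 4-aligned)
  12..16  size  (4B, 4-aligned)
  16..34  signature  (18B, 2-aligned)
  34..40  -- padding (6B)
  40..48  inode  (8B, 8-aligned)
  48..52  version  (4B, 4-aligned)
  52..56  -- padding (4B)
  56..64  attrs  (8B, 8-aligned)
  sizeof = 64, alignof = 8
packed(2) layout:
  0..8  blocks  (8B, 2-aligned)
  8..12  crc  (4B, 2-aligned)
  12..16  size  (4B, 2-aligned)
  16..34  signature  (18B, 2-aligned)
  34..42  inode  (8B, 2-aligned)
  42..46  version  (4B, 2-aligned)
  46..54  attrs  (8B, 2-aligned)
  sizeof = 54, alignof = 2
64 − 54 = 10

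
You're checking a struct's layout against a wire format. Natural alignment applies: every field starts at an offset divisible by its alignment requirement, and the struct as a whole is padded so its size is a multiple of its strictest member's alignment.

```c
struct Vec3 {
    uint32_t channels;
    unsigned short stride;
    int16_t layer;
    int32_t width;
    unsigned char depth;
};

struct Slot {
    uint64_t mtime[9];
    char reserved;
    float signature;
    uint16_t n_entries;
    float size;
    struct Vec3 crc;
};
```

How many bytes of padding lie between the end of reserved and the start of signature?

Vec3: @0: channels [4B, align 4] → 4; @4: stride [2B, align 2] → 6; @6: layer [2B, align 2] → 8; @8: width [4B, align 4] → 12; @12: depth [1B, align 1] → 13; +3 tail pad (align 4); size 16, align 4
@0: mtime [72B, align 8] → 72
@72: reserved [1B, align 1] → 73
+3 pad (align 4)
@76: signature [4B, align 4] → 80

3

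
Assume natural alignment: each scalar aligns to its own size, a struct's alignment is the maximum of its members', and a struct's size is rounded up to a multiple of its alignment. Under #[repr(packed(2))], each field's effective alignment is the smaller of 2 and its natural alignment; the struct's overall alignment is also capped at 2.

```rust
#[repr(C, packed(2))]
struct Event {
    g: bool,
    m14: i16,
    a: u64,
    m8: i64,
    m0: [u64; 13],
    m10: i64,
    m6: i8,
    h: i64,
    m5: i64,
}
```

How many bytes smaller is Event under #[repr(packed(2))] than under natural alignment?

10

natural layout:
  0..1  g  (1B, 1-aligned)
  1..2  -- padding (1B)
  2..4  m14  (2B, 2-aligned)
  4..8  -- padding (4B)
  8..16  a  (8B, 8-aligned)
  16..24  m8  (8B, 8-aligned)
  24..128  m0  (104B, 8-aligned)
  128..136  m10  (8B, 8-aligned)
  136..137  m6  (1B, 1-aligned)
  137..144  -- padding (7B)
  144..152  h  (8B, 8-aligned)
  152..160  m5  (8B, 8-aligned)
  sizeof = 160, alignof = 8
packed(2) layout:
  0..1  g  (1B, 1-aligned)
  1..2  -- padding (1B)
  2..4  m14  (2B, 2-aligned)
  4..12  a  (8B, 2-aligned)
  12..20  m8  (8B, 2-aligned)
  20..124  m0  (104B, 2-aligned)
  124..132  m10  (8B, 2-aligned)
  132..133  m6  (1B, 1-aligned)
  133..134  -- padding (1B)
  134..142  h  (8B, 2-aligned)
  142..150  m5  (8B, 2-aligned)
  sizeof = 150, alignof = 2
160 − 150 = 10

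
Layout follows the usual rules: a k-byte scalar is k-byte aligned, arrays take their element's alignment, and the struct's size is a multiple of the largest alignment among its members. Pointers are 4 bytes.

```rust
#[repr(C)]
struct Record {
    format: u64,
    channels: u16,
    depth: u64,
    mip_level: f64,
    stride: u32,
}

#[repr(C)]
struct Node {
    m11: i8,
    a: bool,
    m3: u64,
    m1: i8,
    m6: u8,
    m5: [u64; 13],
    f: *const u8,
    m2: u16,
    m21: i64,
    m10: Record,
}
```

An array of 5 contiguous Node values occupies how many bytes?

920

Record: @0: format [8B, align 8] → 8; @8: channels [2B, align 2] → 10; +6 pad (align 8); @16: depth [8B, align 8] → 24; @24: mip_level [8B, align 8] → 32; @32: stride [4B, align 4] → 36; +4 tail pad (align 8); size 40, align 8
@0: m11 [1B, align 1] → 1
@1: a [1B, align 1] → 2
+6 pad (align 8)
@8: m3 [8B, align 8] → 16
@16: m1 [1B, align 1] → 17
@17: m6 [1B, align 1] → 18
+6 pad (align 8)
@24: m5 [104B, align 8] → 128
@128: f [4B, align 4] → 132
@132: m2 [2B, align 2] → 134
+2 pad (align 8)
@136: m21 [8B, align 8] → 144
@144: m10 [40B, align 8] → 184
size 184, align 8
array of 5: 5 × 184 = 920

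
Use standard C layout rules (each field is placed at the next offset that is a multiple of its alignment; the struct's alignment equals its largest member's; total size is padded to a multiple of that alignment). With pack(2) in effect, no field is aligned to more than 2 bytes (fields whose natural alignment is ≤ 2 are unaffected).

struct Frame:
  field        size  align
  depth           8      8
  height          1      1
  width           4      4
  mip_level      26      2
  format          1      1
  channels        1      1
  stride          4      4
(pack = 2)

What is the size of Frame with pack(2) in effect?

0..8  depth  (8B, 2-aligned)
8..9  height  (1B, 1-aligned)
9..10  -- padding (1B)
10..14  width  (4B, 2-aligned)
14..40  mip_level  (26B, 2-aligned)
40..41  format  (1B, 1-aligned)
41..42  channels  (1B, 1-aligned)
42..46  stride  (4B, 2-aligned)
sizeof = 46, alignof = 2

46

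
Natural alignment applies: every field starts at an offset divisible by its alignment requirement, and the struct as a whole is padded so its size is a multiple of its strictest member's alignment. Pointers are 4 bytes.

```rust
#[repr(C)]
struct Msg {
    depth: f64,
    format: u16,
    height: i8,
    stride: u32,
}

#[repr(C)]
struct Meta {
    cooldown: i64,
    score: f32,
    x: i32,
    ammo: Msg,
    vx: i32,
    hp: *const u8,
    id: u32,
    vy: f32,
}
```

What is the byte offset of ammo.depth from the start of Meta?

16

Msg: @0: depth [8B, align 8] → 8; @8: format [2B, align 2] → 10; @10: height [1B, align 1] → 11; +1 pad (align 4); @12: stride [4B, align 4] → 16; size 16, align 8
@0: cooldown [8B, align 8] → 8
@8: score [4B, align 4] → 12
@12: x [4B, align 4] → 16
@16: ammo [16B, align 8] → 32
within Msg: depth at 0
16 + 0 = 16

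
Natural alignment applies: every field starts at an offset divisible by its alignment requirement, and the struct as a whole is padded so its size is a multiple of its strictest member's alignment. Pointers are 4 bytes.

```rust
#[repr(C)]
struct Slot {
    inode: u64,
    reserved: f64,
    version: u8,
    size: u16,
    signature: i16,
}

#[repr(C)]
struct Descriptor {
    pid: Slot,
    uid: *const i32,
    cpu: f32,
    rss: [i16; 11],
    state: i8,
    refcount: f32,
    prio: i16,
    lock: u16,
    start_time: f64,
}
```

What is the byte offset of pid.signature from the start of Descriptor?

20

Slot: @0: inode [8B, align 8] → 8; @8: reserved [8B, align 8] → 16; @16: version [1B, align 1] → 17; +1 pad (align 2); @18: size [2B, align 2] → 20; @20: signature [2B, align 2] → 22; +2 tail pad (align 8); size 24, align 8
@0: pid [24B, align 8] → 24
within Slot: signature at 20
0 + 20 = 20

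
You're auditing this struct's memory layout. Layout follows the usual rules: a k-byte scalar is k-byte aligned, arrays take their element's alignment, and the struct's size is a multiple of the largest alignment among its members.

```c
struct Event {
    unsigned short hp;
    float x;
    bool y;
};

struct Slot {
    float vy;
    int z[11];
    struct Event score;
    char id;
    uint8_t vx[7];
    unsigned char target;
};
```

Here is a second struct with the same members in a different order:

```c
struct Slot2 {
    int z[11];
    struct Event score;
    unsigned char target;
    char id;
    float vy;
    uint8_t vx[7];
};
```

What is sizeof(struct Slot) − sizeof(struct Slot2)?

0

Event: @0: hp [2B, align 2] → 2; +2 pad (align 4); @4: x [4B, align 4] → 8; @8: y [1B, align 1] → 9; +3 tail pad (align 4); size 12, align 4
@0: vy [4B, align 4] → 4
@4: z [44B, align 4] → 48
@48: score [12B, align 4] → 60
@60: id [1B, align 1] → 61
@61: vx [7B, align 1] → 68
@68: target [1B, align 1] → 69
+3 tail pad (align 4)
size 72, align 4
— Slot2 —
@0: z [44B, align 4] → 44
@44: score [12B, align 4] → 56
@56: target [1B, align 1] → 57
@57: id [1B, align 1] → 58
+2 pad (align 4)
@60: vy [4B, align 4] → 64
@64: vx [7B, align 1] → 71
+1 tail pad (align 4)
size 72, align 4
72 − 72 = 0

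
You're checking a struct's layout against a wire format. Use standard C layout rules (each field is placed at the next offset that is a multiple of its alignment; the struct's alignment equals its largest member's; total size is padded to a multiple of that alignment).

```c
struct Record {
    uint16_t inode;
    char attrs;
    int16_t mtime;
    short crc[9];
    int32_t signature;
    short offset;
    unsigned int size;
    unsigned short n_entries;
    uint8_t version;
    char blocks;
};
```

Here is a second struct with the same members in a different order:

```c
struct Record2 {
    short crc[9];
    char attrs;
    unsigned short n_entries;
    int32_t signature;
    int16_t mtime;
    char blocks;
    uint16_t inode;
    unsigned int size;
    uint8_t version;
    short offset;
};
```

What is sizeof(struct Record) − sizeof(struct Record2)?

-4

0..2  inode  (2B, 2-aligned)
2..3  attrs  (1B, 1-aligned)
3..4  -- padding (1B)
4..6  mtime  (2B, 2-aligned)
6..24  crc  (18B, 2-aligned)
24..28  signature  (4B, 4-aligned)
28..30  offset  (2B, 2-aligned)
30..32  -- padding (2B)
32..36  size  (4B, 4-aligned)
36..38  n_entries  (2B, 2-aligned)
38..39  version  (1B, 1-aligned)
39..40  blocks  (1B, 1-aligned)
sizeof = 40, alignof = 4
— Record2 —
0..18  crc  (18B, 2-aligned)
18..19  attrs  (1B, 1-aligned)
19..20  -- padding (1B)
20..22  n_entries  (2B, 2-aligned)
22..24  -- padding (2B)
24..28  signature  (4B, 4-aligned)
28..30  mtime  (2B, 2-aligned)
30..31  blocks  (1B, 1-aligned)
31..32  -- padding (1B)
32..34  inode  (2B, 2-aligned)
34..36  -- padding (2B)
36..40  size  (4B, 4-aligned)
40..41  version  (1B, 1-aligned)
41..42  -- padding (1B)
42..44  offset  (2B, 2-aligned)
sizeof = 44, alignof = 4
40 − 44 = -4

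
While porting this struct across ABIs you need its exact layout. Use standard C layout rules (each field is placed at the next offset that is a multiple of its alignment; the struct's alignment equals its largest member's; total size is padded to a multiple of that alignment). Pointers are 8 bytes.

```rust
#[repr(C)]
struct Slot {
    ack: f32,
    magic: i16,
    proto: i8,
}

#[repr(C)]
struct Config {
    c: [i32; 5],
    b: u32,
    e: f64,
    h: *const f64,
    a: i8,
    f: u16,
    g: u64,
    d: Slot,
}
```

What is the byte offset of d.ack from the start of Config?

Slot: @0: ack [4B, align 4] → 4; @4: magic [2B, align 2] → 6; @6: proto [1B, align 1] → 7; +1 tail pad (align 4); size 8, align 4
@0: c [20B, align 4] → 20
@20: b [4B, align 4] → 24
@24: e [8B, align 8] → 32
@32: h [8B, align 8] → 40
@40: a [1B, align 1] → 41
+1 pad (align 2)
@42: f [2B, align 2] → 44
+4 pad (align 8)
@48: g [8B, align 8] → 56
@56: d [8B, align 4] → 64
within Slot: ack at 0
56 + 0 = 56

56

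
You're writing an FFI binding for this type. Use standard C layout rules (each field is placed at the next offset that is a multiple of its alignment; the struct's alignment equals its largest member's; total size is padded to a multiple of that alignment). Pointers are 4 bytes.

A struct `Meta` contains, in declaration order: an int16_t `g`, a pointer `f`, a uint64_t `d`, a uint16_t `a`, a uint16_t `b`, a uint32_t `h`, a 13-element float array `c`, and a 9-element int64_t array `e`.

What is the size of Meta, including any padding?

152

g at 0 (size 2, align 2) → ends 2
pad 2 to align 4 for f
f at 4 (size 4, align 4) → ends 8
d at 8 (size 8, align 8) → ends 16
a at 16 (size 2, align 2) → ends 18
b at 18 (size 2, align 2) → ends 20
h at 20 (size 4, align 4) → ends 24
c at 24 (size 52, align 4) → ends 76
pad 4 to align 8 for e
e at 80 (size 72, align 8) → ends 152
total 152 bytes, alignment 8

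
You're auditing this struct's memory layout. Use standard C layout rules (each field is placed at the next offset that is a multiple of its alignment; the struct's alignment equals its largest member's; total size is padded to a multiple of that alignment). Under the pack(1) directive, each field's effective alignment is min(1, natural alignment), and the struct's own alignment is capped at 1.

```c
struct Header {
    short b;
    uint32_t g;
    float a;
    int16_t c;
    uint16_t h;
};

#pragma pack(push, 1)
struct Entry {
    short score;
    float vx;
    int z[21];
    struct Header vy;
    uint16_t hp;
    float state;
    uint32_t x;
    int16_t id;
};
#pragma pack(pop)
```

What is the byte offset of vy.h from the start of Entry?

Header: b at 0 (size 2, align 2) → ends 2; pad 2 to align 4 for g; g at 4 (size 4, align 4) → ends 8; a at 8 (size 4, align 4) → ends 12; c at 12 (size 2, align 2) → ends 14; h at 14 (size 2, align 2) → ends 16; total 16 bytes, alignment 4
score at 0 (size 2, align 1) → ends 2
vx at 2 (size 4, align 1) → ends 6
z at 6 (size 84, align 1) → ends 90
vy at 90 (size 16, align 1) → ends 106
within Header: h at 14
90 + 14 = 104

104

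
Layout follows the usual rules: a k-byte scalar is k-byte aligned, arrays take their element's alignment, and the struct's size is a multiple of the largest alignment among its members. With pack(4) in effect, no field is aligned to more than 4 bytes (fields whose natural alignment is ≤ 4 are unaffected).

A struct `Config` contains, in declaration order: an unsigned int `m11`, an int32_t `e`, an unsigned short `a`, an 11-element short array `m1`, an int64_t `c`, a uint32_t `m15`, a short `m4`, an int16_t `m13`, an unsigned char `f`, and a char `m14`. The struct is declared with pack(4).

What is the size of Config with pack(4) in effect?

0..4  m11  (4B, 4-aligned)
4..8  e  (4B, 4-aligned)
8..10  a  (2B, 2-aligned)
10..32  m1  (22B, 2-aligned)
32..40  c  (8B, 4-aligned)
40..44  m15  (4B, 4-aligned)
44..46  m4  (2B, 2-aligned)
46..48  m13  (2B, 2-aligned)
48..49  f  (1B, 1-aligned)
49..50  m14  (1B, 1-aligned)
50..52  -- tail padding (2B)
sizeof = 52, alignof = 4

52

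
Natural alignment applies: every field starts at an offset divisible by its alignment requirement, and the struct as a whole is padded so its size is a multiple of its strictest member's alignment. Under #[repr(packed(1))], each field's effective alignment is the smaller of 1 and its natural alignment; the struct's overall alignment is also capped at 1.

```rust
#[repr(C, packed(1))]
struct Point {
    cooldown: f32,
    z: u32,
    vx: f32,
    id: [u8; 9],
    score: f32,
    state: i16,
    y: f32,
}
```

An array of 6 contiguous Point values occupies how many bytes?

0..4  cooldown  (4B, 1-aligned)
4..8  z  (4B, 1-aligned)
8..12  vx  (4B, 1-aligned)
12..21  id  (9B, 1-aligned)
21..25  score  (4B, 1-aligned)
25..27  state  (2B, 1-aligned)
27..31  y  (4B, 1-aligned)
sizeof = 31, alignof = 1
array of 6: 6 × 31 = 186

186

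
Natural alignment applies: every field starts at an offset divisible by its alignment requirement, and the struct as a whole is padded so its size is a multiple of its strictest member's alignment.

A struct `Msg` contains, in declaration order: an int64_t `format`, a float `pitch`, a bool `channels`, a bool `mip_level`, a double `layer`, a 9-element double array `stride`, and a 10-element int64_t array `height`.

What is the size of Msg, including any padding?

176

format at 0 (size 8, align 8) → ends 8
pitch at 8 (size 4, align 4) → ends 12
channels at 12 (size 1, align 1) → ends 13
mip_level at 13 (size 1, align 1) → ends 14
pad 2 to align 8 for layer
layer at 16 (size 8, align 8) → ends 24
stride at 24 (size 72, align 8) → ends 96
height at 96 (size 80, align 8) → ends 176
total 176 bytes, alignment 8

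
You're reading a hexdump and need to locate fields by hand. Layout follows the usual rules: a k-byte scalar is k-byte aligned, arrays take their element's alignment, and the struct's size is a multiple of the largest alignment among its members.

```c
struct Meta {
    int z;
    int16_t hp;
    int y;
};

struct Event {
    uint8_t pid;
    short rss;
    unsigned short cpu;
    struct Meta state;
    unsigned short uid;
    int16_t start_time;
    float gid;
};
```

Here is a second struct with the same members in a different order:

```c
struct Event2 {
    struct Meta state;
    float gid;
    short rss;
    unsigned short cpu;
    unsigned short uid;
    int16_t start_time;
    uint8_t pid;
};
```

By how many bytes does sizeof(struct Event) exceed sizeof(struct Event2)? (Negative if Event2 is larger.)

0

Meta: @0: z [4B, align 4] → 4; @4: hp [2B, align 2] → 6; +2 pad (align 4); @8: y [4B, align 4] → 12; size 12, align 4
@0: pid [1B, align 1] → 1
+1 pad (align 2)
@2: rss [2B, align 2] → 4
@4: cpu [2B, align 2] → 6
+2 pad (align 4)
@8: state [12B, align 4] → 20
@20: uid [2B, align 2] → 22
@22: start_time [2B, align 2] → 24
@24: gid [4B, align 4] → 28
size 28, align 4
— Event2 —
@0: state [12B, align 4] → 12
@12: gid [4B, align 4] → 16
@16: rss [2B, align 2] → 18
@18: cpu [2B, align 2] → 20
@20: uid [2B, align 2] → 22
@22: start_time [2B, align 2] → 24
@24: pid [1B, align 1] → 25
+3 tail pad (align 4)
size 28, align 4
28 − 28 = 0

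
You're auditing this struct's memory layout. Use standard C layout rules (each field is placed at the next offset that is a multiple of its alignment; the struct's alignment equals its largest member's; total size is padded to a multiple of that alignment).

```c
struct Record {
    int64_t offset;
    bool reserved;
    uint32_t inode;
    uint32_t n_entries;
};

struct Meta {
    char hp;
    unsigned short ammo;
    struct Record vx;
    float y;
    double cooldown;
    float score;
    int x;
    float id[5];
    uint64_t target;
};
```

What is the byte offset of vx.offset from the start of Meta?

8

Record: offset at 0 (size 8, align 8) → ends 8; reserved at 8 (size 1, align 1) → ends 9; pad 3 to align 4 for inode; inode at 12 (size 4, align 4) → ends 16; n_entries at 16 (size 4, align 4) → ends 20; tail pad 4 to reach multiple of 8; total 24 bytes, alignment 8
hp at 0 (size 1, align 1) → ends 1
pad 1 to align 2 for ammo
ammo at 2 (size 2, align 2) → ends 4
pad 4 to align 8 for vx
vx at 8 (size 24, align 8) → ends 32
within Record: offset at 0
8 + 0 = 8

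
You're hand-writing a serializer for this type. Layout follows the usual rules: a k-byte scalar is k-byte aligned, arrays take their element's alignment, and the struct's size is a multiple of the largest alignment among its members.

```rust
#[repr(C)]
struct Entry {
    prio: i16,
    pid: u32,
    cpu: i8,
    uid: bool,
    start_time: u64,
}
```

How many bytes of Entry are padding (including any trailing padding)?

8

0..2  prio  (2B, 2-aligned)
2..4  -- padding (2B)
4..8  pid  (4B, 4-aligned)
8..9  cpu  (1B, 1-aligned)
9..10  uid  (1B, 1-aligned)
10..16  -- padding (6B)
16..24  start_time  (8B, 8-aligned)
sizeof = 24, alignof = 8
data bytes 16, size 24 → padding 8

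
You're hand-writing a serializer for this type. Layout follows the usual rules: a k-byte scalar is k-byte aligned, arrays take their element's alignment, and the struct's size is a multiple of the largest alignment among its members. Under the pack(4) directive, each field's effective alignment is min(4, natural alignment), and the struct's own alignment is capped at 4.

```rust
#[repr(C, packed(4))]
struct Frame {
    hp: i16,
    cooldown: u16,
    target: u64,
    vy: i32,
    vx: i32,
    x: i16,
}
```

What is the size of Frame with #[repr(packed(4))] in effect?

24

@0: hp [2B, align 2] → 2
@2: cooldown [2B, align 2] → 4
@4: target [8B, align 4] → 12
@12: vy [4B, align 4] → 16
@16: vx [4B, align 4] → 20
@20: x [2B, align 2] → 22
+2 tail pad (align 4)
size 24, align 4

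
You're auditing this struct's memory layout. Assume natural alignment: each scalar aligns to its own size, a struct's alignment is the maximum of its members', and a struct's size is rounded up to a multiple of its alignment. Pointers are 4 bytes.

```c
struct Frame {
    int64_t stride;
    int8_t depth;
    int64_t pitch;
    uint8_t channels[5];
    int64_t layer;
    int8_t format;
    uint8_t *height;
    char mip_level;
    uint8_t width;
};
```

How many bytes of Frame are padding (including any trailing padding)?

19

stride at 0 (size 8, align 8) → ends 8
depth at 8 (size 1, align 1) → ends 9
pad 7 to align 8 for pitch
pitch at 16 (size 8, align 8) → ends 24
channels at 24 (size 5, align 1) → ends 29
pad 3 to align 8 for layer
layer at 32 (size 8, align 8) → ends 40
format at 40 (size 1, align 1) → ends 41
pad 3 to align 4 for height
height at 44 (size 4, align 4) → ends 48
mip_level at 48 (size 1, align 1) → ends 49
width at 49 (size 1, align 1) → ends 50
tail pad 6 to reach multiple of 8
total 56 bytes, alignment 8
data bytes 37, size 56 → padding 19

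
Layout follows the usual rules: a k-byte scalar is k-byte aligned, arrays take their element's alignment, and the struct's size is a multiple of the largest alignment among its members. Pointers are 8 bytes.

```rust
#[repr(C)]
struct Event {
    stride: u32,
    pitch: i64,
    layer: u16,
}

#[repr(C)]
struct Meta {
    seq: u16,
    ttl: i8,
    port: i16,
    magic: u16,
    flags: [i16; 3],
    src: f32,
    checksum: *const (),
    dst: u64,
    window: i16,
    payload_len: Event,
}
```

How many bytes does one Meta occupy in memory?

72 bytes

Event: @0: stride [4B, align 4] → 4; +4 pad (align 8); @8: pitch [8B, align 8] → 16; @16: layer [2B, align 2] → 18; +6 tail pad (align 8); size 24, align 8
@0: seq [2B, align 2] → 2
@2: ttl [1B, align 1] → 3
+1 pad (align 2)
@4: port [2B, align 2] → 6
@6: magic [2B, align 2] → 8
@8: flags [6B, align 2] → 14
+2 pad (align 4)
@16: src [4B, align 4] → 20
+4 pad (align 8)
@24: checksum [8B, align 8] → 32
@32: dst [8B, align 8] → 40
@40: window [2B, align 2] → 42
+6 pad (align 8)
@48: payload_len [24B, align 8] → 72
size 72, align 8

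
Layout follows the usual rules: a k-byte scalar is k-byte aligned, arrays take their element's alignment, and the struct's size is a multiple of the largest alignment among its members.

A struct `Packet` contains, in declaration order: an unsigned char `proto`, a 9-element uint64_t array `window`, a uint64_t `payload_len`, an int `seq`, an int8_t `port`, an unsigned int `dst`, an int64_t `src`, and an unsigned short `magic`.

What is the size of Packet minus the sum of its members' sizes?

@0: proto [1B, align 1] → 1
+7 pad (align 8)
@8: window [72B, align 8] → 80
@80: payload_len [8B, align 8] → 88
@88: seq [4B, align 4] → 92
@92: port [1B, align 1] → 93
+3 pad (align 4)
@96: dst [4B, align 4] → 100
+4 pad (align 8)
@104: src [8B, align 8] → 112
@112: magic [2B, align 2] → 114
+6 tail pad (align 8)
size 120, align 8
data bytes 100, size 120 → padding 20

20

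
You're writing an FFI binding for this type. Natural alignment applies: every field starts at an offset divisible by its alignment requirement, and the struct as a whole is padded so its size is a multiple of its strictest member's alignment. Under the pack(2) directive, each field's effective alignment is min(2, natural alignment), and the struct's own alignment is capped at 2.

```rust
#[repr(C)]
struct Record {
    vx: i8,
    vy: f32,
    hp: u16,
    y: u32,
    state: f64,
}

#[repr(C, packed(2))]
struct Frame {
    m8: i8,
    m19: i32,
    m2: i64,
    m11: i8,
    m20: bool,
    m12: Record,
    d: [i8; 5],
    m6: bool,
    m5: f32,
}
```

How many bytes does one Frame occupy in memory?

Record: @0: vx [1B, align 1] → 1; +3 pad (align 4); @4: vy [4B, align 4] → 8; @8: hp [2B, align 2] → 10; +2 pad (align 4); @12: y [4B, align 4] → 16; @16: state [8B, align 8] → 24; size 24, align 8
@0: m8 [1B, align 1] → 1
+1 pad (align 2)
@2: m19 [4B, align 2] → 6
@6: m2 [8B, align 2] → 14
@14: m11 [1B, align 1] → 15
@15: m20 [1B, align 1] → 16
@16: m12 [24B, align 2] → 40
@40: d [5B, align 1] → 45
@45: m6 [1B, align 1] → 46
@46: m5 [4B, align 2] → 50
size 50, align 2

50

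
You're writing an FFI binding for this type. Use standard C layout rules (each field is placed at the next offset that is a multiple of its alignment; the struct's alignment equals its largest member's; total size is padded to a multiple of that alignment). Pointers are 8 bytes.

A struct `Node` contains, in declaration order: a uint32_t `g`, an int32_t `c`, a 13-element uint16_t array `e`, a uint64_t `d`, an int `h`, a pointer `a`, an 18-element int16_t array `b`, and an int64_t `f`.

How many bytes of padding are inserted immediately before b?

0

@0: g [4B, align 4] → 4
@4: c [4B, align 4] → 8
@8: e [26B, align 2] → 34
+6 pad (align 8)
@40: d [8B, align 8] → 48
@48: h [4B, align 4] → 52
+4 pad (align 8)
@56: a [8B, align 8] → 64
@64: b [36B, align 2] → 100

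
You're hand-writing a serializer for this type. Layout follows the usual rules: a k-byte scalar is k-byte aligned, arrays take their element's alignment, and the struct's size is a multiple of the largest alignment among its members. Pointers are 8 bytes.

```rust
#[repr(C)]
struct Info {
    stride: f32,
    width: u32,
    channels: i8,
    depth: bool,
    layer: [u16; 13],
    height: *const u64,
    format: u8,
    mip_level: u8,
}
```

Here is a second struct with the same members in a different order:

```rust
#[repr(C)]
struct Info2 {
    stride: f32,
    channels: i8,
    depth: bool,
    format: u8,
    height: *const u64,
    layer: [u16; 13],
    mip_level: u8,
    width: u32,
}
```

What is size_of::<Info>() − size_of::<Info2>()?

8

0..4  stride  (4B, 4-aligned)
4..8  width  (4B, 4-aligned)
8..9  channels  (1B, 1-aligned)
9..10  depth  (1B, 1-aligned)
10..36  layer  (26B, 2-aligned)
36..40  -- padding (4B)
40..48  height  (8B, 8-aligned)
48..49  format  (1B, 1-aligned)
49..50  mip_level  (1B, 1-aligned)
50..56  -- tail padding (6B)
sizeof = 56, alignof = 8
— Info2 —
0..4  stride  (4B, 4-aligned)
4..5  channels  (1B, 1-aligned)
5..6  depth  (1B, 1-aligned)
6..7  format  (1B, 1-aligned)
7..8  -- padding (1B)
8..16  height  (8B, 8-aligned)
16..42  layer  (26B, 2-aligned)
42..43  mip_level  (1B, 1-aligned)
43..44  -- padding (1B)
44..48  width  (4B, 4-aligned)
sizeof = 48, alignof = 8
56 − 48 = 8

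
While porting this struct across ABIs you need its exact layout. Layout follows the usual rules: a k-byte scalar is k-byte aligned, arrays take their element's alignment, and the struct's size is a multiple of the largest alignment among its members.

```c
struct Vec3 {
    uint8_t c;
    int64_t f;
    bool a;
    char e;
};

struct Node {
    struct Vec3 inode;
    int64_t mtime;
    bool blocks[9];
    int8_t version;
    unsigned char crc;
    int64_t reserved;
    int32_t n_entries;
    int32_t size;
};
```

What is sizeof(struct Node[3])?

192

Vec3: @0: c [1B, align 1] → 1; +7 pad (align 8); @8: f [8B, align 8] → 16; @16: a [1B, align 1] → 17; @17: e [1B, align 1] → 18; +6 tail pad (align 8); size 24, align 8
@0: inode [24B, align 8] → 24
@24: mtime [8B, align 8] → 32
@32: blocks [9B, align 1] → 41
@41: version [1B, align 1] → 42
@42: crc [1B, align 1] → 43
+5 pad (align 8)
@48: reserved [8B, align 8] → 56
@56: n_entries [4B, align 4] → 60
@60: size [4B, align 4] → 64
size 64, align 8
array of 3: 3 × 64 = 192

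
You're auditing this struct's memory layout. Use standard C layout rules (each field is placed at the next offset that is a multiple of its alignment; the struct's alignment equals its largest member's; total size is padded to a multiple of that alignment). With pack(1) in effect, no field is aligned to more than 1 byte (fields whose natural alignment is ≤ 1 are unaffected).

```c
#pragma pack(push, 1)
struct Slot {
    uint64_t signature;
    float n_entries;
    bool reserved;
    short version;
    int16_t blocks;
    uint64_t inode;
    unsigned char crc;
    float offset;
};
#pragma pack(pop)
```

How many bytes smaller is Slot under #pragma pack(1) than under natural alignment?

10

natural layout:
  @0: signature [8B, align 8] → 8
  @8: n_entries [4B, align 4] → 12
  @12: reserved [1B, align 1] → 13
  +1 pad (align 2)
  @14: version [2B, align 2] → 16
  @16: blocks [2B, align 2] → 18
  +6 pad (align 8)
  @24: inode [8B, align 8] → 32
  @32: crc [1B, align 1] → 33
  +3 pad (align 4)
  @36: offset [4B, align 4] → 40
  size 40, align 8
packed(1) layout:
  @0: signature [8B, align 1] → 8
  @8: n_entries [4B, align 1] → 12
  @12: reserved [1B, align 1] → 13
  @13: version [2B, align 1] → 15
  @15: blocks [2B, align 1] → 17
  @17: inode [8B, align 1] → 25
  @25: crc [1B, align 1] → 26
  @26: offset [4B, align 1] → 30
  size 30, align 1
40 − 30 = 10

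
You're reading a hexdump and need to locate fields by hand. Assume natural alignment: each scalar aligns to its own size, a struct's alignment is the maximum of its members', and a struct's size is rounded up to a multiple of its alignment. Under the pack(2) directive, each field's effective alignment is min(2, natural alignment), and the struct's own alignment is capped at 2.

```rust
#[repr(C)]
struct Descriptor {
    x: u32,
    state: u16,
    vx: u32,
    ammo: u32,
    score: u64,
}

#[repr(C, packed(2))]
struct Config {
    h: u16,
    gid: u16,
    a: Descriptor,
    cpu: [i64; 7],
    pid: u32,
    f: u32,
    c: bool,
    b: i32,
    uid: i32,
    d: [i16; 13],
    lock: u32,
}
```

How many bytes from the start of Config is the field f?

Descriptor: x at 0 (size 4, align 4) → ends 4; state at 4 (size 2, align 2) → ends 6; pad 2 to align 4 for vx; vx at 8 (size 4, align 4) → ends 12; ammo at 12 (size 4, align 4) → ends 16; score at 16 (size 8, align 8) → ends 24; total 24 bytes, alignment 8
h at 0 (size 2, align 2) → ends 2
gid at 2 (size 2, align 2) → ends 4
a at 4 (size 24, align 2) → ends 28
cpu at 28 (size 56, align 2) → ends 84
pid at 84 (size 4, align 2) → ends 88
f at 88 (size 4, align 2) → ends 92

88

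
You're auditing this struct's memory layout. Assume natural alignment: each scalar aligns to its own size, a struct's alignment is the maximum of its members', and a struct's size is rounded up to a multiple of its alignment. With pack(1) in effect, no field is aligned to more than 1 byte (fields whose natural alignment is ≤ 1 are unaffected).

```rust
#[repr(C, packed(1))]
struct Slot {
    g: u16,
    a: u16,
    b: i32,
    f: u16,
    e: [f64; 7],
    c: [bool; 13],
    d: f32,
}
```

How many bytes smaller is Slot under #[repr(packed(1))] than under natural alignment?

natural layout:
  g at 0 (size 2, align 2) → ends 2
  a at 2 (size 2, align 2) → ends 4
  b at 4 (size 4, align 4) → ends 8
  f at 8 (size 2, align 2) → ends 10
  pad 6 to align 8 for e
  e at 16 (size 56, align 8) → ends 72
  c at 72 (size 13, align 1) → ends 85
  pad 3 to align 4 for d
  d at 88 (size 4, align 4) → ends 92
  tail pad 4 to reach multiple of 8
  total 96 bytes, alignment 8
packed(1) layout:
  g at 0 (size 2, align 1) → ends 2
  a at 2 (size 2, align 1) → ends 4
  b at 4 (size 4, align 1) → ends 8
  f at 8 (size 2, align 1) → ends 10
  e at 10 (size 56, align 1) → ends 66
  c at 66 (size 13, align 1) → ends 79
  d at 79 (size 4, align 1) → ends 83
  total 83 bytes, alignment 1
96 − 83 = 13

13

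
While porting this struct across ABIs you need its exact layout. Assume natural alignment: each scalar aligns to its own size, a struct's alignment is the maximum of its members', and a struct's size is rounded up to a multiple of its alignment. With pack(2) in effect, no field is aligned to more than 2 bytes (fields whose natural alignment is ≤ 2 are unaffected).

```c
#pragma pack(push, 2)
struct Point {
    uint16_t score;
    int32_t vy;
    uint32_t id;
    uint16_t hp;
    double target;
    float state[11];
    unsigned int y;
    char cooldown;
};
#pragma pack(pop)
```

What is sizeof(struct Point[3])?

score at 0 (size 2, align 2) → ends 2
vy at 2 (size 4, align 2) → ends 6
id at 6 (size 4, align 2) → ends 10
hp at 10 (size 2, align 2) → ends 12
target at 12 (size 8, align 2) → ends 20
state at 20 (size 44, align 2) → ends 64
y at 64 (size 4, align 2) → ends 68
cooldown at 68 (size 1, align 1) → ends 69
tail pad 1 to reach multiple of 2
total 70 bytes, alignment 2
array of 3: 3 × 70 = 210

210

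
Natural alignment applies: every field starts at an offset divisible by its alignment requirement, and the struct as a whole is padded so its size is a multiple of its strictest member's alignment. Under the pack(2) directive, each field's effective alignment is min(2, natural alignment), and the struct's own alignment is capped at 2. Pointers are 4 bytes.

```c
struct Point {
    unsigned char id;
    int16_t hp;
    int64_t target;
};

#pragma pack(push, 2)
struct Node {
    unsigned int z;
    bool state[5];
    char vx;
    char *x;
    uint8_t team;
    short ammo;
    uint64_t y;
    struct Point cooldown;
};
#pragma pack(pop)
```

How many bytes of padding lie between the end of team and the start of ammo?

1

Point: id at 0 (size 1, align 1) → ends 1; pad 1 to align 2 for hp; hp at 2 (size 2, align 2) → ends 4; pad 4 to align 8 for target; target at 8 (size 8, align 8) → ends 16; total 16 bytes, alignment 8
z at 0 (size 4, align 2) → ends 4
state at 4 (size 5, align 1) → ends 9
vx at 9 (size 1, align 1) → ends 10
x at 10 (size 4, align 2) → ends 14
team at 14 (size 1, align 1) → ends 15
pad 1 to align 2 for ammo
ammo at 16 (size 2, align 2) → ends 18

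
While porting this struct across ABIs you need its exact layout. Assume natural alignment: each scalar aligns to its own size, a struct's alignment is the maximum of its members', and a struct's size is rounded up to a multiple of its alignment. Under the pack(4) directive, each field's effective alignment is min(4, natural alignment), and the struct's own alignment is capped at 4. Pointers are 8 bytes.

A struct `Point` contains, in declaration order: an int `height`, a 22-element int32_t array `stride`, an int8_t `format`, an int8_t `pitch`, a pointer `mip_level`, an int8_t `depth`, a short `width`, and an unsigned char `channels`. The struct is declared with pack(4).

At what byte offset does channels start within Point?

108

0..4  height  (4B, 4-aligned)
4..92  stride  (88B, 4-aligned)
92..93  format  (1B, 1-aligned)
93..94  pitch  (1B, 1-aligned)
94..96  -- padding (2B)
96..104  mip_level  (8B, 4-aligned)
104..105  depth  (1B, 1-aligned)
105..106  -- padding (1B)
106..108  width  (2B, 2-aligned)
108..109  channels  (1B, 1-aligned)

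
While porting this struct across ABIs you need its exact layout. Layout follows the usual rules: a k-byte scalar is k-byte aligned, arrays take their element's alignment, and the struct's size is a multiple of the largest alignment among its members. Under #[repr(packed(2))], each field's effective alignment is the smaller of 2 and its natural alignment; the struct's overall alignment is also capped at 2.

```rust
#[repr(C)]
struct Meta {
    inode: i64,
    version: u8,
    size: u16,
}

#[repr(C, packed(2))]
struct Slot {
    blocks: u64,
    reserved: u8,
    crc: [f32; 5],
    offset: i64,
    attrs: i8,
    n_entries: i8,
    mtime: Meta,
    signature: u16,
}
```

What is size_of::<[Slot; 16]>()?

928

Meta: inode at 0 (size 8, align 8) → ends 8; version at 8 (size 1, align 1) → ends 9; pad 1 to align 2 for size; size at 10 (size 2, align 2) → ends 12; tail pad 4 to reach multiple of 8; total 16 bytes, alignment 8
blocks at 0 (size 8, align 2) → ends 8
reserved at 8 (size 1, align 1) → ends 9
pad 1 to align 2 for crc
crc at 10 (size 20, align 2) → ends 30
offset at 30 (size 8, align 2) → ends 38
attrs at 38 (size 1, align 1) → ends 39
n_entries at 39 (size 1, align 1) → ends 40
mtime at 40 (size 16, align 2) → ends 56
signature at 56 (size 2, align 2) → ends 58
total 58 bytes, alignment 2
array of 16: 16 × 58 = 928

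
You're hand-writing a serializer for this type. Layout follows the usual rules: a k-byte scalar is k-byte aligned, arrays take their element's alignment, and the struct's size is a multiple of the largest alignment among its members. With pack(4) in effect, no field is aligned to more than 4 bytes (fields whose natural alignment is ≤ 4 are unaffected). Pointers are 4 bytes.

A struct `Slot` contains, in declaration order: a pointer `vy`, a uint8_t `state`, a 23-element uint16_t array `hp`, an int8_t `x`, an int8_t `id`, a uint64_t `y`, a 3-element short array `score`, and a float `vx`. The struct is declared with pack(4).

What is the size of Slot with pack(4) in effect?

76

vy at 0 (size 4, align 4) → ends 4
state at 4 (size 1, align 1) → ends 5
pad 1 to align 2 for hp
hp at 6 (size 46, align 2) → ends 52
x at 52 (size 1, align 1) → ends 53
id at 53 (size 1, align 1) → ends 54
pad 2 to align 4 for y
y at 56 (size 8, align 4) → ends 64
score at 64 (size 6, align 2) → ends 70
pad 2 to align 4 for vx
vx at 72 (size 4, align 4) → ends 76
total 76 bytes, alignment 4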